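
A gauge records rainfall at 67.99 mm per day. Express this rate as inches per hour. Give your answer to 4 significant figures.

67.99 mm/day × 0.0393701 in/mm × 0.0416667 day/hour = 0.1115 in/hour.

0.1115 in/hour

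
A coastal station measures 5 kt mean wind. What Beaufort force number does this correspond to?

Beaufort force 2

5 kt lies in the Beaufort 2 band (light breeze, 4–6 kt).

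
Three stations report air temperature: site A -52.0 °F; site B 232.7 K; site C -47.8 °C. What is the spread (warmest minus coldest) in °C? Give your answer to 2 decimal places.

7.35 °C

site A: -52.0 °F = -46.667 °C.
site B: 232.7 K = -40.450 °C.
Spread: (-40.450) − (-47.800) = 7.350 °C.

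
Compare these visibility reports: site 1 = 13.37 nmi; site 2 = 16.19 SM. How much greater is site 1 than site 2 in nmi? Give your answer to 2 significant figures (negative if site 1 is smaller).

site 2: 16.19 SM = 14.0687 nmi.
Difference: 13.3700 − 14.0687 = -0.70 nmi.

-0.70 nmi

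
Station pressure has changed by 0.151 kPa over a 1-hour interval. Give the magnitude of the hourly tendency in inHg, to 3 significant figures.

0.151 kPa / 1 h × 0.2953 inHg/kPa = 0.0446 inHg/h.

0.0446 inHg per hour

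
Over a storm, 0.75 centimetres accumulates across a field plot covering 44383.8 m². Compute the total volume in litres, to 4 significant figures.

Depth: 0.75 cm × 10 = 7.5 mm.
1 mm over 1 m² is 1 L, so volume = 7.5 × 44383.8 = 332878.5 L ≈ 332900 L.

332900 litres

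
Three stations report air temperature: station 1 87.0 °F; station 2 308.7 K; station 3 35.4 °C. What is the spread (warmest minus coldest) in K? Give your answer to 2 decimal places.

station 1: 87.0 °F = 30.556 °C.
station 2: 308.7 K = 35.550 °C.
Spread: 35.550 − 30.556 = 4.994 °C.

4.99 K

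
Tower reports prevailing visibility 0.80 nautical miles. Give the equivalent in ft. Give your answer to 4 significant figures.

4861 ft

1 nmi = 6076.12 ft, so 0.80 × 6076.12 = 4861 ft.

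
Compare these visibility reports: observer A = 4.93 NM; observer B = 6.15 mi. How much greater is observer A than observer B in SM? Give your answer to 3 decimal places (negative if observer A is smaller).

observer A: 4.93 nmi = 5.67334 SM.
Difference: 5.67334 − 6.15000 = -0.477 SM.

-0.477 SM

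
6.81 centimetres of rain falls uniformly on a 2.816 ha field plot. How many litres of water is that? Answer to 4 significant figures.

Depth: 6.81 cm × 10 = 68.1 mm.
Area: 2.816 ha = 28160 m².
1 mm over 1 m² is 1 L, so volume = 68.1 × 28160 = 1917696 L ≈ 1918000 L.

1918000 litres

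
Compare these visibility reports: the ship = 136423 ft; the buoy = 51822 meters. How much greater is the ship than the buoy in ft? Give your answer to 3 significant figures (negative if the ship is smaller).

-33600 ft

the buoy: 51822 m = 170019.69 ft.
Difference: 136423.00 − 170019.69 = -33600 ft.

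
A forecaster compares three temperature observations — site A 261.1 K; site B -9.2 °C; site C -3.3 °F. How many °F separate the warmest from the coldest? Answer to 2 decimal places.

site A: 261.1 K = -12.050 °C.
site C: -3.3 °F = -19.611 °C.
Spread: (-9.200) − (-19.611) = 10.411 °C = 18.74 °F.

18.74 °F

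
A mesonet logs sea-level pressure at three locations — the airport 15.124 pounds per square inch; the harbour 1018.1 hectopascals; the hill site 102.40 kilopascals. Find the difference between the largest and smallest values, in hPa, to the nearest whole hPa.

the airport: 15.124 psi = 1042.76 hPa.
the hill site: 102.40 kPa = 1024.00 hPa.
Spread: 1042.76 − 1018.10 = 25 hPa.

25 hPa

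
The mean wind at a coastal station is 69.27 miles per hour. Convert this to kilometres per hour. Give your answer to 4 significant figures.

1 mph = 1.60934 km/h, so 69.27 × 1.60934 = 111.5 km/h.

111.5 km/h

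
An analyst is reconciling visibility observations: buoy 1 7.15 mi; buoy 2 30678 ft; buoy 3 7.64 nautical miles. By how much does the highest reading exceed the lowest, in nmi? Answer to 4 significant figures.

buoy 1: 7.15 SM = 6.21318 nmi.
buoy 2: 30678 ft = 5.04895 nmi.
Spread: 7.64000 − 5.04895 = 2.591 nmi.

2.591 nmi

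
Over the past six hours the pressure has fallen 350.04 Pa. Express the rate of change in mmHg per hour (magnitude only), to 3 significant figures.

0.438 mmHg per hour

350.04 Pa / 6 h × 0.00750062 mmHg/Pa = 0.438 mmHg/h.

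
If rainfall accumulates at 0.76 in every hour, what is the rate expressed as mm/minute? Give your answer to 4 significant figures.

0.3217 mm/minute

0.76 in/hour × 25.4 mm/in × 0.0166667 hour/minute = 0.3217 mm/minute.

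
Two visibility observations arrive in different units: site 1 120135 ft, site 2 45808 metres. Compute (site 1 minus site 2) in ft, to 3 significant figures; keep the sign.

-30200 ft

site 2: 45808 m = 150288.71 ft.
Difference: 120135.00 − 150288.71 = -30200 ft.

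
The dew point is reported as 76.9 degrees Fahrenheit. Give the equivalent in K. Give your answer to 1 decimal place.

First to °C: 24.94 °C.
Then to K: 298.1 K.

298.1 K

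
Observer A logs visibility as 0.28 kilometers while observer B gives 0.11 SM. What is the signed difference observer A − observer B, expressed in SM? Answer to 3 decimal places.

observer A: 0.28 km = 0.17398 SM.
Difference: 0.17398 − 0.11000 = 0.064 SM.

0.064 SM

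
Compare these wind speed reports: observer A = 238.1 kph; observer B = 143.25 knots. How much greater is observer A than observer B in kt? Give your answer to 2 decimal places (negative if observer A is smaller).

-14.69 kt

observer A: 238.1 km/h = 128.5637 kt.
Difference: 128.5637 − 143.2500 = -14.69 kt.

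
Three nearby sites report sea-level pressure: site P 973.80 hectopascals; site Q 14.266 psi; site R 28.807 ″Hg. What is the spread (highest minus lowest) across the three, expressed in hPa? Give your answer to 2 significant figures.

9.8 hPa

site Q: 14.266 psi = 983.606 hPa.
site R: 28.807 inHg = 975.517 hPa.
Spread: 983.606 − 973.800 = 9.8 hPa.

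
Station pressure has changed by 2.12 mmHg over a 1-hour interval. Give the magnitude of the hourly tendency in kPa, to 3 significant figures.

2.12 mmHg / 1 h × 0.133322 kPa/mmHg = 0.283 kPa/h.

0.283 kPa per hour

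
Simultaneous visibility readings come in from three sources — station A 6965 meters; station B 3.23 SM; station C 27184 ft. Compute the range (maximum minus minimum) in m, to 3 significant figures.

station B: 3.23 SM = 5198.18 m.
station C: 27184 ft = 8285.68 m.
Spread: 8285.68 − 5198.18 = 3090 m.

3090 m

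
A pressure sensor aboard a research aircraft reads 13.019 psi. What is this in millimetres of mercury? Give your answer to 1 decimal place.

673.3 mmHg

1 psi = 51.7149 mmHg, so 13.019 × 51.7149 = 673.3 mmHg.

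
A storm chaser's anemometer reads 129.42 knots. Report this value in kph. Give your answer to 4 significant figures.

1 kt = 1.852 km/h, so 129.42 × 1.852 = 239.7 km/h.

239.7 km/h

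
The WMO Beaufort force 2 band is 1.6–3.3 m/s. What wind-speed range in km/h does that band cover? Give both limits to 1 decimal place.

1.6–3.3 m/s × 3.6 = 5.8–11.9 km/h.

5.8 to 11.9 km/h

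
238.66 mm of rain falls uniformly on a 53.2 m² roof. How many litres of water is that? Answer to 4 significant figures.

12700 litres

1 mm over 1 m² is 1 L, so volume = 238.66 × 53.2 = 12696.712 L ≈ 12700 L.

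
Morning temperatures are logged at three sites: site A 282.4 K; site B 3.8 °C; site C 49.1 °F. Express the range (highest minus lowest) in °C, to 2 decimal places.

5.70 °C

site A: 282.4 K = 9.250 °C.
site C: 49.1 °F = 9.500 °C.
Spread: 9.500 − 3.800 = 5.700 °C.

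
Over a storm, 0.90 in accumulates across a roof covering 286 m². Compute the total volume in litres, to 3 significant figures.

6540 litres

Depth: 0.90 in × 25.4 = 22.86 mm.
1 mm over 1 m² is 1 L, so volume = 22.86 × 286 = 6537.96 L ≈ 6540 L.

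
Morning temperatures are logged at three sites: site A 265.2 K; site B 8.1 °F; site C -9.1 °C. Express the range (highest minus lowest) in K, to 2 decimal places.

site A: 265.2 K = -7.950 °C.
site B: 8.1 °F = -13.278 °C.
Spread: (-7.950) − (-13.278) = 5.328 °C.

5.33 K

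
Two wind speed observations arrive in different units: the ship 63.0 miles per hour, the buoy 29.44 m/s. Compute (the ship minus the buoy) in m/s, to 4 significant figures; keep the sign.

the ship: 63.0 mph = 28.16352 m/s.
Difference: 28.16352 − 29.44000 = -1.276 m/s.

-1.276 m/s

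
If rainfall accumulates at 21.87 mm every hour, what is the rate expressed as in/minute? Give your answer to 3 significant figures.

21.87 mm/hour × 0.0393701 in/mm × 0.0166667 hour/minute = 0.0144 in/minute.

0.0144 in/minute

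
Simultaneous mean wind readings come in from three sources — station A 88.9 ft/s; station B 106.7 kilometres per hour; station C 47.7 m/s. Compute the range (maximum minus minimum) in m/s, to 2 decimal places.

station A: 88.9 ft/s = 27.0967 m/s.
station B: 106.7 km/h = 29.6389 m/s.
Spread: 47.7000 − 27.0967 = 20.60 m/s.

20.60 m/s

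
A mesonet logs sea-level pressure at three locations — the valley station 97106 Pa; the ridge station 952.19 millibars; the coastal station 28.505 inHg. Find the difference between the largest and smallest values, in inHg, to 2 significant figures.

0.56 inHg

the valley station: 97106 Pa = 28.6754 inHg.
the ridge station: 952.19 mb = 28.1182 inHg.
Spread: 28.6754 − 28.1182 = 0.56 inHg.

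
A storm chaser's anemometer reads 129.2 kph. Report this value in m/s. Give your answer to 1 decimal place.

1 km/h = 0.277778 m/s, so 129.2 × 0.277778 = 35.9 m/s.

35.9 m/s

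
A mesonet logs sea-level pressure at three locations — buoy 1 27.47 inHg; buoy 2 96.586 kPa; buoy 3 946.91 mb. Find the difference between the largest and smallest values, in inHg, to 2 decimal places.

buoy 2: 96.586 kPa = 28.5218 inHg.
buoy 3: 946.91 mb = 27.9622 inHg.
Spread: 28.5218 − 27.4700 = 1.05 inHg.

1.05 inHg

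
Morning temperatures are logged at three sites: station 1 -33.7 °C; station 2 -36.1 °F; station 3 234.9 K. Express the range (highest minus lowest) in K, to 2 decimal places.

station 2: -36.1 °F = -37.833 °C.
station 3: 234.9 K = -38.250 °C.
Spread: (-33.700) − (-38.250) = 4.550 °C.

4.55 K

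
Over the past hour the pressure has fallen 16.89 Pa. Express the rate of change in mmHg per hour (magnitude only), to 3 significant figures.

0.127 mmHg per hour

16.89 Pa / 1 h × 0.00750062 mmHg/Pa = 0.127 mmHg/h.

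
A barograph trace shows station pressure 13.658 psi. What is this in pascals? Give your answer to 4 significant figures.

1 psi = 6894.76 Pa, so 13.658 × 6894.76 = 94170 Pa.

94170 Pa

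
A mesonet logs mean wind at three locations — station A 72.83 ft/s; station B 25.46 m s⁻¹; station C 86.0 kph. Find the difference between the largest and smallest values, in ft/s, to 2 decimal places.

10.70 ft/s

station B: 25.46 m/s = 83.5302 ft/s.
station C: 86.0 km/h = 78.3756 ft/s.
Spread: 83.5302 − 72.8300 = 10.70 ft/s.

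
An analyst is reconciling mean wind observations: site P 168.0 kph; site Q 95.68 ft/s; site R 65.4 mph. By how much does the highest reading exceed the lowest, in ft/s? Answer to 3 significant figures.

site P: 168.0 km/h = 153.106 ft/s.
site R: 65.4 mph = 95.920 ft/s.
Spread: 153.106 − 95.680 = 57.4 ft/s.

57.4 ft/s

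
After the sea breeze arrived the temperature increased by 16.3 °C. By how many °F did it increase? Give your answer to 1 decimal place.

For a temperature change the 32° offset cancels: Δ°F = 16.3 × 1.8 = 29.3 °F.

29.3 °F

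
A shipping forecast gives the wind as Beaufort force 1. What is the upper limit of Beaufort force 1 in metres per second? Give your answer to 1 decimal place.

Beaufort 1 (light air) spans 0.3–1.5 m/s.

1.5 m/s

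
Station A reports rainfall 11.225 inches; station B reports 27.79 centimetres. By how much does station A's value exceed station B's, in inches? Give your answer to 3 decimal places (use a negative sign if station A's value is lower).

station B: 27.79 cm = 10.94094 in.
Difference: 11.22500 − 10.94094 = 0.284 in.

0.284 in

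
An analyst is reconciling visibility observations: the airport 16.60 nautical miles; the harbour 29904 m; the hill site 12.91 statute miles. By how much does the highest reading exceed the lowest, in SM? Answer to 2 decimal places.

the airport: 16.60 nmi = 19.1029 SM.
the harbour: 29904 m = 18.5815 SM.
Spread: 19.1029 − 12.9100 = 6.19 SM.

6.19 SM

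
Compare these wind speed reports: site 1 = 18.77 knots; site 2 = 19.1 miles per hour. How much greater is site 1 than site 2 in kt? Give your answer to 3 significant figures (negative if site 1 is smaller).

2.17 kt

site 2: 19.1 mph = 16.5974 kt.
Difference: 18.7700 − 16.5974 = 2.17 kt.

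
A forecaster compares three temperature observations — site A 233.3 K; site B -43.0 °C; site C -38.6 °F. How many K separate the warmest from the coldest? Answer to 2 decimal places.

3.78 K

site A: 233.3 K = -39.850 °C.
site C: -38.6 °F = -39.222 °C.
Spread: (-39.222) − (-43.000) = 3.778 °C.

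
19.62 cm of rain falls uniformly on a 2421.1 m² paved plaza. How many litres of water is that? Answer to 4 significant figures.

475000 litres

Depth: 19.62 cm × 10 = 196.2 mm.
1 mm over 1 m² is 1 L, so volume = 196.2 × 2421.1 = 475019.82 L ≈ 475000 L.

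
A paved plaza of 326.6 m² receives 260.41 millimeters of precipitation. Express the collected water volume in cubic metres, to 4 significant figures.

1 mm over 1 m² is 1 L, so volume = 260.41 × 326.6 = 85049.906 L = 85.05 m³.

85.05 cubic metres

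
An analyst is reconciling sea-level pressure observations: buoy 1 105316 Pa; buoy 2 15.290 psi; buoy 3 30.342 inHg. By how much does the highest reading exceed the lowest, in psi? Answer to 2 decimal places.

buoy 1: 105316 Pa = 15.2748 psi.
buoy 3: 30.342 inHg = 14.9026 psi.
Spread: 15.2900 − 14.9026 = 0.39 psi.

0.39 psi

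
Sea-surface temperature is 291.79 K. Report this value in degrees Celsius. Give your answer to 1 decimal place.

18.6 °C

°C = 291.79 − 273.15 = 18.6 °C.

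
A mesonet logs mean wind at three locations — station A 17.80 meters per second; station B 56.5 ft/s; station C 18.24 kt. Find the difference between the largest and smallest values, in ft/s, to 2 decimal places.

station A: 17.80 m/s = 58.3990 ft/s.
station C: 18.24 kt = 30.7857 ft/s.
Spread: 58.3990 − 30.7857 = 27.61 ft/s.

27.61 ft/s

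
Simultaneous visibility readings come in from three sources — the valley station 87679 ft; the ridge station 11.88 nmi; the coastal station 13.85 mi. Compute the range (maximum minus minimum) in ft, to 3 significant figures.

the ridge station: 11.88 nmi = 72184.25 ft.
the coastal station: 13.85 SM = 73128.00 ft.
Spread: 87679.00 − 72184.25 = 15500 ft.

15500 ft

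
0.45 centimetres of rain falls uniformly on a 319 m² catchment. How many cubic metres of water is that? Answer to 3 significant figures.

1.44 cubic metres

Depth: 0.45 cm × 10 = 4.5 mm.
1 mm over 1 m² is 1 L, so volume = 4.5 × 319 = 1435.5 L = 1.44 m³.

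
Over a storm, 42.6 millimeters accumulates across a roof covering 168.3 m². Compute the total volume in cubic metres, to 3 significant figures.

7.17 cubic metres

1 mm over 1 m² is 1 L, so volume = 42.6 × 168.3 = 7169.58 L = 7.17 m³.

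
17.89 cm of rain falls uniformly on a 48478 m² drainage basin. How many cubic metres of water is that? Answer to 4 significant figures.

8673 cubic metres

Depth: 17.89 cm × 10 = 178.9 mm.
1 mm over 1 m² is 1 L, so volume = 178.9 × 48478 = 8672714.2 L = 8673 m³.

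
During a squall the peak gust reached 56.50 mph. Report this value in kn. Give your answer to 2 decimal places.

1 mph = 0.868976 kt, so 56.50 × 0.868976 = 49.10 kt.

49.10 kt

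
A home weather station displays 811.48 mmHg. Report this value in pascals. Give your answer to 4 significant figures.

1 mmHg = 133.322 Pa, so 811.48 × 133.322 = 108200 Pa.

108200 Pa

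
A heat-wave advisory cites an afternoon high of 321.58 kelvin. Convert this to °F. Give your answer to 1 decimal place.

119.2 °F

First to °C: 48.43 °C.
Then to °F: 119.2 °F.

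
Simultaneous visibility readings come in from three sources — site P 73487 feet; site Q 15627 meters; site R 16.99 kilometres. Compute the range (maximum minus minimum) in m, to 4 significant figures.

6772 m

site P: 73487 ft = 22398.84 m.
site R: 16.99 km = 16990.00 m.
Spread: 22398.84 − 15627.00 = 6772 m.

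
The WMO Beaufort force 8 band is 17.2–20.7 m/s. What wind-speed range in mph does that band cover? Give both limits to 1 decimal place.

38.5 to 46.3 mph

17.2–20.7 m/s × 2.237 = 38.5–46.3 mph.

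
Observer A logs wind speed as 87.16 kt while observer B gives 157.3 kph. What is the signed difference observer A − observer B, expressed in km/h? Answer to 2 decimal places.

4.12 km/h

observer A: 87.16 kt = 161.4203 km/h.
Difference: 161.4203 − 157.3000 = 4.12 km/h.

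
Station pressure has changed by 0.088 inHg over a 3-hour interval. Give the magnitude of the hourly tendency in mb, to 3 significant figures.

0.088 inHg / 3 h × 33.8639 mb/inHg = 0.993 mb/h.

0.993 mb per hour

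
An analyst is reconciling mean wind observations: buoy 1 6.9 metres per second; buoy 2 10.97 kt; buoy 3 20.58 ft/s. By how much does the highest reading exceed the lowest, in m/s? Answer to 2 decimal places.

buoy 2: 10.97 kt = 5.6435 m/s.
buoy 3: 20.58 ft/s = 6.2728 m/s.
Spread: 6.9000 − 5.6435 = 1.26 m/s.

1.26 m/s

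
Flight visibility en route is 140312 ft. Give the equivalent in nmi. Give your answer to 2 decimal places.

1 ft = 0.000164579 nmi, so 140312 × 0.000164579 = 23.09 nmi.

23.09 nmi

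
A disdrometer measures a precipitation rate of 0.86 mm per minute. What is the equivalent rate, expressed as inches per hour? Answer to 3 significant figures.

0.86 mm/minute × 0.0393701 in/mm × 60 minute/hour = 2.03 in/hour.

2.03 in/hour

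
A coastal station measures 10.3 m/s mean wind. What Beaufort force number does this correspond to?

Beaufort force 5

10.3 m/s lies in the Beaufort 5 band (fresh breeze, 8.0–10.7 m/s).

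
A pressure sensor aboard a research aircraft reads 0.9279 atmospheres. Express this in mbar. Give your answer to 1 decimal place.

940.2 mb

1 atm = 1013.25 mb, so 0.9279 × 1013.25 = 940.2 mb.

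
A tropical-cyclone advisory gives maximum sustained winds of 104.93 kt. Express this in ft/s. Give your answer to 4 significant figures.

177.1 ft/s

1 kt = 1.68781 ft/s, so 104.93 × 1.68781 = 177.1 ft/s.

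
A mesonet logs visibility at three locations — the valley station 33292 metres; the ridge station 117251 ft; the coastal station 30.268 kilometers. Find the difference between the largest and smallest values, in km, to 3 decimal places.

5.470 km

the valley station: 33292 m = 33.29200 km.
the ridge station: 117251 ft = 35.73810 km.
Spread: 35.73810 − 30.26800 = 5.470 km.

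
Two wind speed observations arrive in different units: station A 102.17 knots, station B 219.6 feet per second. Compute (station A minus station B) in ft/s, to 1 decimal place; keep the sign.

-47.2 ft/s

station A: 102.17 kt = 172.444 ft/s.
Difference: 172.444 − 219.600 = -47.2 ft/s.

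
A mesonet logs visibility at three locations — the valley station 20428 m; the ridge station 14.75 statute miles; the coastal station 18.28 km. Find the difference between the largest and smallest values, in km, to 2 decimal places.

the valley station: 20428 m = 20.4280 km.
the ridge station: 14.75 SM = 23.7378 km.
Spread: 23.7378 − 18.2800 = 5.46 km.

5.46 km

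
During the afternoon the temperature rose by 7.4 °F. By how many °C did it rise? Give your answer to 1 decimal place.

4.1 °C

For a temperature change the 32° offset cancels: Δ°C = 7.4 × 0.5556 = 4.1 °C.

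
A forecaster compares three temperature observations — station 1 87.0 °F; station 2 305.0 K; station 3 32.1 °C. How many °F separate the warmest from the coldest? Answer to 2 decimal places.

station 1: 87.0 °F = 30.556 °C.
station 2: 305.0 K = 31.850 °C.
Spread: 32.100 − 30.556 = 1.544 °C = 2.78 °F.

2.78 °F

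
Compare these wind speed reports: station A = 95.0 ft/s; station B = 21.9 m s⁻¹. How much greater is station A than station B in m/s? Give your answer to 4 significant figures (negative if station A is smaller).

station A: 95.0 ft/s = 28.95600 m/s.
Difference: 28.95600 − 21.90000 = 7.056 m/s.

7.056 m/s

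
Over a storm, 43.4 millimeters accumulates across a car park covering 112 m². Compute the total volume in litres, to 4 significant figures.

1 mm over 1 m² is 1 L, so volume = 43.4 × 112 = 4860.8 L ≈ 4861 L.

4861 litres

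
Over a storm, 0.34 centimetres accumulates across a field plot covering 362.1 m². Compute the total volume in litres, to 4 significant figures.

Depth: 0.34 cm × 10 = 3.4 mm.
1 mm over 1 m² is 1 L, so volume = 3.4 × 362.1 = 1231.14 L ≈ 1231 L.

1231 litres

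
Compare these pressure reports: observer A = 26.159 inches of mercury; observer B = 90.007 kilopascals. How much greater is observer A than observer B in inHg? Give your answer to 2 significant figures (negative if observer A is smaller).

-0.42 inHg

observer B: 90.007 kPa = 26.5790 inHg.
Difference: 26.1590 − 26.5790 = -0.42 inHg.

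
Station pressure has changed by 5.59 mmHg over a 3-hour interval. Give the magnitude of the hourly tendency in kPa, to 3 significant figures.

0.248 kPa per hour

5.59 mmHg / 3 h × 0.133322 kPa/mmHg = 0.248 kPa/h.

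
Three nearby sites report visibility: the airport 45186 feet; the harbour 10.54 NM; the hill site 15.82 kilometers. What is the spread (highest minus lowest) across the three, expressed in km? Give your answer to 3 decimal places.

5.747 km

the airport: 45186 ft = 13.77269 km.
the harbour: 10.54 nmi = 19.52008 km.
Spread: 19.52008 − 13.77269 = 5.747 km.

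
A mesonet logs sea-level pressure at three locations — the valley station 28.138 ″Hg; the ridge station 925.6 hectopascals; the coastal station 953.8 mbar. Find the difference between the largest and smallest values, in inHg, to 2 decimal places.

0.83 inHg

the ridge station: 925.6 hPa = 27.3329 inHg.
the coastal station: 953.8 mb = 28.1657 inHg.
Spread: 28.1657 − 27.3329 = 0.83 inHg.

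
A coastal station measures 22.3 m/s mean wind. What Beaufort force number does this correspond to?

22.3 m/s lies in the Beaufort 9 band (strong gale, 20.8–24.4 m/s).

Beaufort force 9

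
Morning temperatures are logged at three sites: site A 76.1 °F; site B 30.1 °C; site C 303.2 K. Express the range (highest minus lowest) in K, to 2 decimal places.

site A: 76.1 °F = 24.500 °C.
site C: 303.2 K = 30.050 °C.
Spread: 30.100 − 24.500 = 5.600 °C.

5.60 K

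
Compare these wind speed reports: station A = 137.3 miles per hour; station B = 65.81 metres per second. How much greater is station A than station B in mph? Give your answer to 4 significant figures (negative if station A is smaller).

station B: 65.81 m/s = 147.21278 mph.
Difference: 137.30000 − 147.21278 = -9.913 mph.

-9.913 mph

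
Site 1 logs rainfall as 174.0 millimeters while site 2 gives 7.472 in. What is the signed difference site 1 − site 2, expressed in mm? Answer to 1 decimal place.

site 2: 7.472 in = 189.789 mm.
Difference: 174.000 − 189.789 = -15.8 mm.

-15.8 mm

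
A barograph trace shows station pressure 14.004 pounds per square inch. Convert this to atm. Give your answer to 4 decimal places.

1 psi = 0.068046 atm, so 14.004 × 0.068046 = 0.9529 atm.

0.9529 atm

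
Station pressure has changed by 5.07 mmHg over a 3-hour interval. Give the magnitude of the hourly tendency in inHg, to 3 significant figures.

5.07 mmHg / 3 h × 0.0393701 inHg/mmHg = 0.0665 inHg/h.

0.0665 inHg per hour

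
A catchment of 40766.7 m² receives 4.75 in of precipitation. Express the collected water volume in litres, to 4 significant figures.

4919000 litres

Depth: 4.75 in × 25.4 = 120.65 mm.
1 mm over 1 m² is 1 L, so volume = 120.65 × 40766.7 = 4918502.4 L ≈ 4919000 L.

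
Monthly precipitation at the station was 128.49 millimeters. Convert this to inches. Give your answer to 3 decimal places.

5.059 in

1 mm = 0.0393701 in, so 128.49 × 0.0393701 = 5.059 in.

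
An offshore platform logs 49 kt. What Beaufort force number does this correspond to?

49 kt lies in the Beaufort 10 band (storm, 48–55 kt).

Beaufort force 10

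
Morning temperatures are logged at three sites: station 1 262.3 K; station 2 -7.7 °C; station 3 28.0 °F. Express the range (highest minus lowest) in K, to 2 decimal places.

8.63 K

station 1: 262.3 K = -10.850 °C.
station 3: 28.0 °F = -2.222 °C.
Spread: (-2.222) − (-10.850) = 8.628 °C.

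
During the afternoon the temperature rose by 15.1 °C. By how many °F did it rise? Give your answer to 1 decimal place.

Converting a difference, only the 9/5 scale factor applies: Δ°F = 15.1 × 1.8 = 27.2 °F.

27.2 °F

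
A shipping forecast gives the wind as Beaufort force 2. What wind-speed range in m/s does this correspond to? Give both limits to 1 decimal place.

1.6 to 3.3 m/s

Beaufort 2 (light breeze) spans 1.6–3.3 m/s.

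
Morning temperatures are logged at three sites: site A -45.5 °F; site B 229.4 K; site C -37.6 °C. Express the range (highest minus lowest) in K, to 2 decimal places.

6.15 K

site A: -45.5 °F = -43.056 °C.
site B: 229.4 K = -43.750 °C.
Spread: (-37.600) − (-43.750) = 6.150 °C.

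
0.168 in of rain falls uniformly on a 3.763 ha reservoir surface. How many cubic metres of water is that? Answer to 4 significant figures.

160.6 cubic metres

Depth: 0.168 in × 25.4 = 4.2672 mm.
Area: 3.763 ha = 37630 m².
1 mm over 1 m² is 1 L, so volume = 4.2672 × 37630 = 160574.74 L = 160.6 m³.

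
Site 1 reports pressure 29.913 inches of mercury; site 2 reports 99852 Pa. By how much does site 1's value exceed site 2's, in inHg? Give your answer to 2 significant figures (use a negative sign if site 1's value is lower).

0.43 inHg

site 2: 99852 Pa = 29.4863 inHg.
Difference: 29.9130 − 29.4863 = 0.43 inHg.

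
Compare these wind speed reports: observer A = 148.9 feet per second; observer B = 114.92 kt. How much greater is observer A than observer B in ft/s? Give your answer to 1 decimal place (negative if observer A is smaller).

observer B: 114.92 kt = 193.963 ft/s.
Difference: 148.900 − 193.963 = -45.1 ft/s.

-45.1 ft/s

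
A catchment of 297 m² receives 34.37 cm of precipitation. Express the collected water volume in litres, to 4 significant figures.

Depth: 34.37 cm × 10 = 343.7 mm.
1 mm over 1 m² is 1 L, so volume = 343.7 × 297 = 102078.9 L ≈ 102100 L.

102100 litres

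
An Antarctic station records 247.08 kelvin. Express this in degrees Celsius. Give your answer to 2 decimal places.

-26.07 °C

°C = 247.08 − 273.15 = -26.07 °C.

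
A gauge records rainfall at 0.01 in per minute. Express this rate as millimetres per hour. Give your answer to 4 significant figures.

15.24 mm/hour

0.01 in/minute × 25.4 mm/in × 60 minute/hour = 15.24 mm/hour.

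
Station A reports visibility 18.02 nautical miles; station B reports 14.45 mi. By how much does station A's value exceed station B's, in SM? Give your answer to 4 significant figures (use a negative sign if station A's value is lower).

station A: 18.02 nmi = 20.73705 SM.
Difference: 20.73705 − 14.45000 = 6.287 SM.

6.287 SM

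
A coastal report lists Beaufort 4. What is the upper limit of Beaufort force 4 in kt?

Beaufort 4 (moderate breeze) spans 11–16 knots.

16 kt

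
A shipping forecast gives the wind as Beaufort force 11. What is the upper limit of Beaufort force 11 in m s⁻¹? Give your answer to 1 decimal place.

32.6 m/s

Beaufort 11 (violent storm) spans 28.5–32.6 m/s.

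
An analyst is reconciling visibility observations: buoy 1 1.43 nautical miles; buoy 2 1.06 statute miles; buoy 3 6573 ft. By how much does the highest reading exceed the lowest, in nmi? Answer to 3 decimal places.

buoy 2: 1.06 SM = 0.92111 nmi.
buoy 3: 6573 ft = 1.08178 nmi.
Spread: 1.43000 − 0.92111 = 0.509 nmi.

0.509 nmi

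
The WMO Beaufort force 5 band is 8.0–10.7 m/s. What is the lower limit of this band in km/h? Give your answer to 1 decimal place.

28.8 km/h

8.0–10.7 m/s × 3.6 = 28.8–38.5 km/h.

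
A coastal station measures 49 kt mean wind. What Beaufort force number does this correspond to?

49 kt lies in the Beaufort 10 band (storm, 48–55 kt).

Beaufort force 10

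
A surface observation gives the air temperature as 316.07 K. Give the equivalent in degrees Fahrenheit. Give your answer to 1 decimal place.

109.3 °F

First to °C: 42.92 °C.
Then to °F: 109.3 °F.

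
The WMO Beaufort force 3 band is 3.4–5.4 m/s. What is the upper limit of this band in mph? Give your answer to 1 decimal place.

3.4–5.4 m/s × 2.237 = 7.6–12.1 mph.

12.1 mph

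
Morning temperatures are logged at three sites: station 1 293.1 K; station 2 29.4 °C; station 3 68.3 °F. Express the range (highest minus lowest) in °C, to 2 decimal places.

station 1: 293.1 K = 19.950 °C.
station 3: 68.3 °F = 20.167 °C.
Spread: 29.400 − 19.950 = 9.450 °C.

9.45 °C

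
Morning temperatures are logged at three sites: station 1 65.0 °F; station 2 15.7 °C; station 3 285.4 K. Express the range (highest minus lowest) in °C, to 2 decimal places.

6.08 °C

station 1: 65.0 °F = 18.333 °C.
station 3: 285.4 K = 12.250 °C.
Spread: 18.333 − 12.250 = 6.083 °C.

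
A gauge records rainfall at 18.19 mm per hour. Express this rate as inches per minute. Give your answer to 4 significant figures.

18.19 mm/hour × 0.0393701 in/mm × 0.0166667 hour/minute = 0.01194 in/minute.

0.01194 in/minute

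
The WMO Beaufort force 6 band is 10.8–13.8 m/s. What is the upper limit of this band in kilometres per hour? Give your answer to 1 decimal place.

10.8–13.8 m/s × 3.6 = 38.9–49.7 km/h.

49.7 km/h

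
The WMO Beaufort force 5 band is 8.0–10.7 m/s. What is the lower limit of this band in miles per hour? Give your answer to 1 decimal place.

17.9 mph

8.0–10.7 m/s × 2.237 = 17.9–23.9 mph.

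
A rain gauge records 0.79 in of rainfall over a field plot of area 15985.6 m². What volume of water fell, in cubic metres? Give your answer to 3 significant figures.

321 cubic metres

Depth: 0.79 in × 25.4 = 20.066 mm.
1 mm over 1 m² is 1 L, so volume = 20.066 × 15985.6 = 320767.05 L = 321 m³.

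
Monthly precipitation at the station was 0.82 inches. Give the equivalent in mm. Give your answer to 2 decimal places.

20.83 mm

1 in = 25.4 mm, so 0.82 × 25.4 = 20.83 mm.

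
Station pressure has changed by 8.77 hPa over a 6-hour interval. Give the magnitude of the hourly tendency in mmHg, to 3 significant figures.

8.77 hPa / 6 h × 0.750062 mmHg/hPa = 1.10 mmHg/h.

1.10 mmHg per hour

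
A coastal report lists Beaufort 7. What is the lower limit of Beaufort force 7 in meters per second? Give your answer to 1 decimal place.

13.9 m/s

Beaufort 7 (near gale) spans 13.9–17.1 m/s.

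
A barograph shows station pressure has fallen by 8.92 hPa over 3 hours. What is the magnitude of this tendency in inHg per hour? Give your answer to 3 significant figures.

8.92 hPa / 3 h × 0.02953 inHg/hPa = 0.0878 inHg/h.

0.0878 inHg per hour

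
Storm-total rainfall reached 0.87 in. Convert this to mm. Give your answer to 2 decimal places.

1 in = 25.4 mm, so 0.87 × 25.4 = 22.10 mm.

22.10 mm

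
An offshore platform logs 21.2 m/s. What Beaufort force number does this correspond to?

21.2 m/s lies in the Beaufort 9 band (strong gale, 20.8–24.4 m/s).

Beaufort force 9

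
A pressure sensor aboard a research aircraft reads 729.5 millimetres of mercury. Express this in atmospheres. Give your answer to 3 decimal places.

0.960 atm

1 mmHg = 0.00131579 atm, so 729.5 × 0.00131579 = 0.960 atm.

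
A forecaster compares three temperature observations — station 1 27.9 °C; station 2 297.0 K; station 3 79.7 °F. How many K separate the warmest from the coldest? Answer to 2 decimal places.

station 2: 297.0 K = 23.850 °C.
station 3: 79.7 °F = 26.500 °C.
Spread: 27.900 − 23.850 = 4.050 °C.

4.05 K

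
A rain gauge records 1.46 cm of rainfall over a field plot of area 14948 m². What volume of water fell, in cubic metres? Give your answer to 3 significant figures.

218 cubic metres

Depth: 1.46 cm × 10 = 14.6 mm.
1 mm over 1 m² is 1 L, so volume = 14.6 × 14948 = 218240.8 L = 218 m³.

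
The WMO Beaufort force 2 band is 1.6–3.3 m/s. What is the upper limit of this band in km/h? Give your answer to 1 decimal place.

11.9 km/h

1.6–3.3 m/s × 3.6 = 5.8–11.9 km/h.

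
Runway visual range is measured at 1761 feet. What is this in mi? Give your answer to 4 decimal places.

0.3335 SM

1 ft = 0.000189394 SM, so 1761 × 0.000189394 = 0.3335 SM.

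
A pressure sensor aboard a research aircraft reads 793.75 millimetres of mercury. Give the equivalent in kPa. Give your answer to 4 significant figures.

1 mmHg = 0.133322 kPa, so 793.75 × 0.133322 = 105.8 kPa.

105.8 kPa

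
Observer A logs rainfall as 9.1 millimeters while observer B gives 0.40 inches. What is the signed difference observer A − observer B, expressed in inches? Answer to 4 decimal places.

-0.0417 in

observer A: 9.1 mm = 0.358268 in.
Difference: 0.358268 − 0.400000 = -0.0417 in.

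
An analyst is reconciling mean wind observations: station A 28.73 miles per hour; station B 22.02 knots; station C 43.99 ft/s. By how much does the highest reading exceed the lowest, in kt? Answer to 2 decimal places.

4.04 kt

station A: 28.73 mph = 24.9657 kt.
station C: 43.99 ft/s = 26.0634 kt.
Spread: 26.0634 − 22.0200 = 4.04 kt.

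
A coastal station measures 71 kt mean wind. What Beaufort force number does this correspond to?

Beaufort force 12

71 kt lies in the Beaufort 12 band (hurricane force, ≥64 kt).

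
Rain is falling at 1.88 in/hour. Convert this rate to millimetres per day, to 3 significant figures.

1150 mm/day

1.88 in/hour × 25.4 mm/in × 24 hour/day = 1150 mm/day.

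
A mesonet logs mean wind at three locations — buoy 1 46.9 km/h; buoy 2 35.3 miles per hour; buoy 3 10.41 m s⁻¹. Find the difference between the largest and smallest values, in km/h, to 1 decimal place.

19.3 km/h

buoy 2: 35.3 mph = 56.810 km/h.
buoy 3: 10.41 m/s = 37.476 km/h.
Spread: 56.810 − 37.476 = 19.3 km/h.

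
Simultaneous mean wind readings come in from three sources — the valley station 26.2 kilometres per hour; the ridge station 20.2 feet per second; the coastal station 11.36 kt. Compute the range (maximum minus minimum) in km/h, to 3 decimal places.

the ridge station: 20.2 ft/s = 22.16506 km/h.
the coastal station: 11.36 kt = 21.03872 km/h.
Spread: 26.20000 − 21.03872 = 5.161 km/h.

5.161 km/h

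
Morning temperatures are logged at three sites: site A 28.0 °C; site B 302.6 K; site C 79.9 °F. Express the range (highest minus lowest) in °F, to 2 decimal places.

5.11 °F

site B: 302.6 K = 29.450 °C.
site C: 79.9 °F = 26.611 °C.
Spread: 29.450 − 26.611 = 2.839 °C = 5.11 °F.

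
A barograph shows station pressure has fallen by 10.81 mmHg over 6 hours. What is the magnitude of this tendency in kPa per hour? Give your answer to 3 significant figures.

10.81 mmHg / 6 h × 0.133322 kPa/mmHg = 0.240 kPa/h.

0.240 kPa per hour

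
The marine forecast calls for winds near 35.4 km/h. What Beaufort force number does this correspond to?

Beaufort force 5

35.4 km/h = 9.8 m/s, which is Beaufort 5 (fresh breeze, 8.0–10.7 m/s).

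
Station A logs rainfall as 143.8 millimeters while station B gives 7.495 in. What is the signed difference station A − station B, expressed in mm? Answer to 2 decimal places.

station B: 7.495 in = 190.3730 mm.
Difference: 143.8000 − 190.3730 = -46.57 mm.

-46.57 mm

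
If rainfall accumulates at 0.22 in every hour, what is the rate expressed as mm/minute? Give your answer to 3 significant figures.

0.22 in/hour × 25.4 mm/in × 0.0166667 hour/minute = 0.0931 mm/minute.

0.0931 mm/minute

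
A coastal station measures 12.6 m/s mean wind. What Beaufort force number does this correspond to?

12.6 m/s lies in the Beaufort 6 band (strong breeze, 10.8–13.8 m/s).

Beaufort force 6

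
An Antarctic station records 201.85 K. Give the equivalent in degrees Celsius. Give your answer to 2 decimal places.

-71.30 °C

°C = 201.85 − 273.15 = -71.30 °C.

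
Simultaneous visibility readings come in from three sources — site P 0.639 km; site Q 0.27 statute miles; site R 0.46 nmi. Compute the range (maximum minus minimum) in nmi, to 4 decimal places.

site P: 0.639 km = 0.345032 nmi.
site Q: 0.27 SM = 0.234624 nmi.
Spread: 0.460000 − 0.234624 = 0.2254 nmi.

0.2254 nmi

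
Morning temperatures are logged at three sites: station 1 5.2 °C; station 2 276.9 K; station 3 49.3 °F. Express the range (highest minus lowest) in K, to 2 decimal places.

station 2: 276.9 K = 3.750 °C.
station 3: 49.3 °F = 9.611 °C.
Spread: 9.611 − 3.750 = 5.861 °C.

5.86 K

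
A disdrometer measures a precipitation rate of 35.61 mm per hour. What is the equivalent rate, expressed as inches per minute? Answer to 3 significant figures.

0.0234 in/minute

35.61 mm/hour × 0.0393701 in/mm × 0.0166667 hour/minute = 0.0234 in/minute.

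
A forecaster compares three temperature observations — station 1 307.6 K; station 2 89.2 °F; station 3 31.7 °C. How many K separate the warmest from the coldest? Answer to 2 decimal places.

2.75 K

station 1: 307.6 K = 34.450 °C.
station 2: 89.2 °F = 31.778 °C.
Spread: 34.450 − 31.700 = 2.750 °C.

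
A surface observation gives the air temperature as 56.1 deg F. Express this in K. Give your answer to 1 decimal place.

First to °C: 13.39 °C.
Then to K: 286.5 K.

286.5 K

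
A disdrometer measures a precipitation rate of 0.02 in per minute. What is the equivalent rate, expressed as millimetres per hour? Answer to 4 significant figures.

0.02 in/minute × 25.4 mm/in × 60 minute/hour = 30.48 mm/hour.

30.48 mm/hour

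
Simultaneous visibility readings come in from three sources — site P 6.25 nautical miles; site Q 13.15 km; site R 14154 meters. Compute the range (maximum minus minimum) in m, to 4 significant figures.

site P: 6.25 nmi = 11575.00 m.
site Q: 13.15 km = 13150.00 m.
Spread: 14154.00 − 11575.00 = 2579 m.

2579 m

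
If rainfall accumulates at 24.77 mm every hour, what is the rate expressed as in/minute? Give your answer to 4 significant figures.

0.01625 in/minute

24.77 mm/hour × 0.0393701 in/mm × 0.0166667 hour/minute = 0.01625 in/minute.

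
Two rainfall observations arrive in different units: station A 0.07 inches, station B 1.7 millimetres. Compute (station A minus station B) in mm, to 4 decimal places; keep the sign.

station A: 0.07 in = 1.778000 mm.
Difference: 1.778000 − 1.700000 = 0.0780 mm.

0.0780 mm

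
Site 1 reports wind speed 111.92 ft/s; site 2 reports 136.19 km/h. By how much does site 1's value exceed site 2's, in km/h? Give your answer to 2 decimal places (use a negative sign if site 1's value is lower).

-13.38 km/h

site 1: 111.92 ft/s = 122.8076 km/h.
Difference: 122.8076 − 136.1900 = -13.38 km/h.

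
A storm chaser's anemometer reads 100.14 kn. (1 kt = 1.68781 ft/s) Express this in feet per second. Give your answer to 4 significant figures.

1 kt = 1.68781 ft/s, so 100.14 × 1.68781 = 169.0 ft/s.

169.0 ft/s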